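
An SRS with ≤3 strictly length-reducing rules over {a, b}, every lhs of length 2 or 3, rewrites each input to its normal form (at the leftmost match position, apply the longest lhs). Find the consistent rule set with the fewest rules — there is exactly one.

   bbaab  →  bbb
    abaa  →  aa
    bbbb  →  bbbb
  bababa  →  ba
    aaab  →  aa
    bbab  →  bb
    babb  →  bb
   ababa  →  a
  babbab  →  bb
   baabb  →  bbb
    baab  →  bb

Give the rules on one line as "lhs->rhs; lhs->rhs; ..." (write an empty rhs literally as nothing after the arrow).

  | bbaab => bbb
  | abaa => aa
  | bbbb
  | bababa => baba => ba

ab->; baa->b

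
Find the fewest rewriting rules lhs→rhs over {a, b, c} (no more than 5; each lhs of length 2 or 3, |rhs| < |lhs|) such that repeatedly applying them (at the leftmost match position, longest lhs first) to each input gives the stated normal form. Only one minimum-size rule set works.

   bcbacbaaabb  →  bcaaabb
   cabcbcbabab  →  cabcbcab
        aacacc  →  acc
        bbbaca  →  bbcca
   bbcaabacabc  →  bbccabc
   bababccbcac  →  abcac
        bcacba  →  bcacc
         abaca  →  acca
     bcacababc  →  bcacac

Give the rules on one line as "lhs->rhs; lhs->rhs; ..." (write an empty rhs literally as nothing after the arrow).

aac->; ba->c; bab->; ccb->

  | bcbacbaaabb => bcccbaaabb => bcaaabb
  | cabcbcbabab => cabcbcab
  | aacacc => acc
  | bbbaca => bbcca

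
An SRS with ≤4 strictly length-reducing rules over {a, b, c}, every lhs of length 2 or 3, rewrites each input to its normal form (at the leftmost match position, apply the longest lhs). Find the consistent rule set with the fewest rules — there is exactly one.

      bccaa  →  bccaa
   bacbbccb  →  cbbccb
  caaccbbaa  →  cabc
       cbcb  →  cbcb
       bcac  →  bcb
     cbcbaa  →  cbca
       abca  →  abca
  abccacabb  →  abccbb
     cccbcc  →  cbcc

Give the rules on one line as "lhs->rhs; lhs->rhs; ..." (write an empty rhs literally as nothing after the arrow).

ac->b; ba->; ccc->c

  | bccaa
  | bacbbccb => cbbccb
  | caaccbbaa => cabcbbaa => cabcba => cabc
  | cbcb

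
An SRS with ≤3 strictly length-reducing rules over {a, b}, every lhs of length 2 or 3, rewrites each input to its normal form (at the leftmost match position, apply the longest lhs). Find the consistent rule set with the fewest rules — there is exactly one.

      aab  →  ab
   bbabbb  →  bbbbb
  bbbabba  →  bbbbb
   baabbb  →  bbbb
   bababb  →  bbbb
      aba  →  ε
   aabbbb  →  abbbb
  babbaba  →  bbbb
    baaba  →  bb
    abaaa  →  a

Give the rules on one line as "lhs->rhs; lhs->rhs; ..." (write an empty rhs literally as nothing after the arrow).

aa->a; aba->; ba->b

  | aab => ab
  | bbabbb => bbbbb
  | bbbabba => bbbbba => bbbbb
  | baabbb => babbb => bbbb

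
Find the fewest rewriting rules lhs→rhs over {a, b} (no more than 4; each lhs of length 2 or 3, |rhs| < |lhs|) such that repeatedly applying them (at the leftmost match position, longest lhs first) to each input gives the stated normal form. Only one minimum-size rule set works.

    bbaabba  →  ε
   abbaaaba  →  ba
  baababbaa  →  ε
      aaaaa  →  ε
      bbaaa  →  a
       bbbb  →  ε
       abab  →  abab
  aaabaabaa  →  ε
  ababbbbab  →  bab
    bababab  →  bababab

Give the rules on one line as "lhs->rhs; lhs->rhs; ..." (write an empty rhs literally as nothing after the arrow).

aa->; aaa->; bb->a

  | bbaabba => aaabba => bba => aa => ε
  | abbaaaba => aaaaaba => aaba => ba
  | baababbaa => bbabbaa => aabbaa => bbaa => aaa => ε
  | aaaaa => aa => ε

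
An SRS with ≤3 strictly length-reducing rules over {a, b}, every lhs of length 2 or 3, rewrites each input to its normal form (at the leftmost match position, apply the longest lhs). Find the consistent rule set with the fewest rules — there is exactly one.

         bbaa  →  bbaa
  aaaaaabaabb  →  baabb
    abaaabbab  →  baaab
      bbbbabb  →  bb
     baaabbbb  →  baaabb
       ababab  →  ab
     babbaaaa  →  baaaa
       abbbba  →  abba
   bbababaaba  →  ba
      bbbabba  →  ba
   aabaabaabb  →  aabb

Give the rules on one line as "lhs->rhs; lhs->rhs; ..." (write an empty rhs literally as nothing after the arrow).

  | bbaa
  | aaaaaabaabb => aaaaabaabb => aaaabaabb => aaabaabb => aabaabb => abaabb => baabb
  | abaaabbab => baaabbab => baaab
  | bbbbabb => bbabb => bb

aba->ba; bab->; bbb->b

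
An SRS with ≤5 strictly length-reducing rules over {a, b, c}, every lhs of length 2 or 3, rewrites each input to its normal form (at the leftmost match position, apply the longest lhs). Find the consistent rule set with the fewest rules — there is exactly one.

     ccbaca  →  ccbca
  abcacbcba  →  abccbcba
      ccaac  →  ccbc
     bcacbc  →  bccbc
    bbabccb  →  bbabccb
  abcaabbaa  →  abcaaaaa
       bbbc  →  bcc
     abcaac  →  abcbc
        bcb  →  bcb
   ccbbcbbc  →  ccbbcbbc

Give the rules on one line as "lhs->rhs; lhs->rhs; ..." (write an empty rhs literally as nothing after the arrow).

aac->bc; abb->aa; ac->c; bbb->bc

  | ccbaca => ccbca
  | abcacbcba => abccbcba
  | ccaac => ccbc
  | bcacbc => bccbc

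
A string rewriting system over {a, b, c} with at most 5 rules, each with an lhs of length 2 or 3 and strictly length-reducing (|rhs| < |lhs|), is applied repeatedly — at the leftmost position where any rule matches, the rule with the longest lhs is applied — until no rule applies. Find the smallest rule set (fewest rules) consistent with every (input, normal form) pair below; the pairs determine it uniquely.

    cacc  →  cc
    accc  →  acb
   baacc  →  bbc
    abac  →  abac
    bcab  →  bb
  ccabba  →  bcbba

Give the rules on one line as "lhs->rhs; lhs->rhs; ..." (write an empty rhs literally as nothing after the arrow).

aac->b; ca->; cca->bc; ccc->cb

  | cacc => cc
  | accc => acb
  | baacc => bbc
  | abac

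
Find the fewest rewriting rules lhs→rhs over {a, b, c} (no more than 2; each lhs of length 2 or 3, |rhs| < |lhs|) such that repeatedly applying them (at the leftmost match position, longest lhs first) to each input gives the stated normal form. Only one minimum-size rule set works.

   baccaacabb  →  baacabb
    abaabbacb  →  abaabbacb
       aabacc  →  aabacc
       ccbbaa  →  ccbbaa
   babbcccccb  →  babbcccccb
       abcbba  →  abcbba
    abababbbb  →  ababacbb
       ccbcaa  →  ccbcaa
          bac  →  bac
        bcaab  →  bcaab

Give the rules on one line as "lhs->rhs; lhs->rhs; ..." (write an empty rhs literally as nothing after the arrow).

  | baccaacabb => baacabb
  | abaabbacb
  | aabacc
  | ccbbaa

bbb->cb; cca->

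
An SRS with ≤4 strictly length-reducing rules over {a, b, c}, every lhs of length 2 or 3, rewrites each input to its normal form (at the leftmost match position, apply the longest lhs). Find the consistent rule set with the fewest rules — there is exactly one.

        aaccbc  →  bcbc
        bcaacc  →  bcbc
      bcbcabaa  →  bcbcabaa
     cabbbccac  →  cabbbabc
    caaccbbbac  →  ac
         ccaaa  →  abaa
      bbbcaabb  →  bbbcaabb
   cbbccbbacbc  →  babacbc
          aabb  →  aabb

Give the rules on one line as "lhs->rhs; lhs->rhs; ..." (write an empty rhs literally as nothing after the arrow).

aac->b; cbb->; cca->ab; ccb->ba

  | aaccbc => bcbc
  | bcaacc => bcbc
  | bcbcabaa
  | cabbbccac => cabbbabc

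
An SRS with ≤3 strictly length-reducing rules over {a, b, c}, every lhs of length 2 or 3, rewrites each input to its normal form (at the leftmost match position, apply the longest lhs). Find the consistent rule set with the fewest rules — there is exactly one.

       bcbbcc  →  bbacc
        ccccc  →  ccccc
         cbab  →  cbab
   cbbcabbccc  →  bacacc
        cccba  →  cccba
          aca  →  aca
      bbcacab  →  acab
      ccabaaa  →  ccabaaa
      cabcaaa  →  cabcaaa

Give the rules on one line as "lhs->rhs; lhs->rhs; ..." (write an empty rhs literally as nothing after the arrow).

bbc->; cbb->ba

  | bcbbcc => bbacc
  | ccccc
  | cbab
  | cbbcabbccc => bacabbccc => bacacc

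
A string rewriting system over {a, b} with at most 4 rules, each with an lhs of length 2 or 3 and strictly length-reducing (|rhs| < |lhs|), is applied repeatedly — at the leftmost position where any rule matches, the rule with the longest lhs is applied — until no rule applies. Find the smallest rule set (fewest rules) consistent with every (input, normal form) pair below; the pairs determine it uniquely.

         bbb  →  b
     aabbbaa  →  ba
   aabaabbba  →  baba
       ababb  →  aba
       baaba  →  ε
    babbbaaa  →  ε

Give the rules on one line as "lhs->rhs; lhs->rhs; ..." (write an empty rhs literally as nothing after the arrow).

  | bbb => b
  | aabbbaa => abbaa => aaa => ba
  | aabaabbba => aaabbba => babbba => baba
  | ababb => aba

aa->b; aab->a; bb->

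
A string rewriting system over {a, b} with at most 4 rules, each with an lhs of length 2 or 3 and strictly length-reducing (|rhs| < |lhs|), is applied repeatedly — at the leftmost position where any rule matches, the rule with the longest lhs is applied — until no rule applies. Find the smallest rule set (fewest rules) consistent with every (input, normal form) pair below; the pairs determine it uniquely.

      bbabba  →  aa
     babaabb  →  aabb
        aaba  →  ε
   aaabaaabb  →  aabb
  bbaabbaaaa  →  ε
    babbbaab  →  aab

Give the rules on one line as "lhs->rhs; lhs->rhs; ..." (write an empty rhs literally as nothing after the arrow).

  | bbabba => babba => abba => aba => aa
  | babaabb => abaabb => aabb
  | aaba => aaa => ε
  | aaabaaabb => baaabb => aabb

aaa->; ba->a; baa->a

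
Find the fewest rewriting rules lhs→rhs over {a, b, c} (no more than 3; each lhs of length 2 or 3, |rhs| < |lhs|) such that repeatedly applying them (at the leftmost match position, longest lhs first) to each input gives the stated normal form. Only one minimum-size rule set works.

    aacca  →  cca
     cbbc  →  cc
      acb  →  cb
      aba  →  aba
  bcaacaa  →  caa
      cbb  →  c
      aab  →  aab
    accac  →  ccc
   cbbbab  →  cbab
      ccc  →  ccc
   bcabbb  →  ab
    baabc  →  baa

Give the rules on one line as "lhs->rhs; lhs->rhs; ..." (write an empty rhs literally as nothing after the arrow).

ac->c; bb->; bc->

  | aacca => acca => cca
  | cbbc => cc
  | acb => cb
  | aba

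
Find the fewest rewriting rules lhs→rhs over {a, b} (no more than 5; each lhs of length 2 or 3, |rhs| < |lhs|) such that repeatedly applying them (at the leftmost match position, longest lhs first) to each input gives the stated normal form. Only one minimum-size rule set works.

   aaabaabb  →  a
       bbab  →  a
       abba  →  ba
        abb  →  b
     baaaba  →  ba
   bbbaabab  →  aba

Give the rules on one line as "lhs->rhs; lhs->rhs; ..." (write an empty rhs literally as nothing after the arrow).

  | aaabaabb => aabaabb => aaaabb => aaabb => aabb => aab => aa => a
  | bbab => aab => aa => a
  | abba => ba
  | abb => b

aa->a; aab->aa; abb->b; bb->a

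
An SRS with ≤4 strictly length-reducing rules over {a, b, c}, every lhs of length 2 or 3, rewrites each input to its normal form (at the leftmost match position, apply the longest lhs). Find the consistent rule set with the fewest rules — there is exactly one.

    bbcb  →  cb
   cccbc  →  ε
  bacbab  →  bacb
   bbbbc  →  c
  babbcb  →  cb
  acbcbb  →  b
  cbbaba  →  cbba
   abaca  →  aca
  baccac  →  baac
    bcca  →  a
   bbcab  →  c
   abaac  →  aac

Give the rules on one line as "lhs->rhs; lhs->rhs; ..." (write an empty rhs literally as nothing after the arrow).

ab->; bc->c; cc->

  | bbcb => bcb => cb
  | cccbc => cbc => cc => ε
  | bacbab => bacb
  | bbbbc => bbbc => bbc => bc => c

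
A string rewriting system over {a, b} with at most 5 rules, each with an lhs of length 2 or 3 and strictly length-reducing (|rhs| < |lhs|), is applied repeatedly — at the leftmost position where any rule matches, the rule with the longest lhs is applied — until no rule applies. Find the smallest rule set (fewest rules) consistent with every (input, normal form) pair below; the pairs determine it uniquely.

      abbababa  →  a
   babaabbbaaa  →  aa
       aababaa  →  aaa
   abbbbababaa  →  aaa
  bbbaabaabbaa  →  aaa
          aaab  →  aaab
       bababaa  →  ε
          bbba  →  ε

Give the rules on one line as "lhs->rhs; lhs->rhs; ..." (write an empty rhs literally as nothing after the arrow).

  | abbababa => ababa => aba => a
  | babaabbbaaa => baabbbaaa => bbbaaa => baaaa => aa
  | aababaa => aabaa => aaa
  | abbbbababaa => bbababaa => aababaa => aabaa => aaa

aba->a; abb->; baa->; bba->aa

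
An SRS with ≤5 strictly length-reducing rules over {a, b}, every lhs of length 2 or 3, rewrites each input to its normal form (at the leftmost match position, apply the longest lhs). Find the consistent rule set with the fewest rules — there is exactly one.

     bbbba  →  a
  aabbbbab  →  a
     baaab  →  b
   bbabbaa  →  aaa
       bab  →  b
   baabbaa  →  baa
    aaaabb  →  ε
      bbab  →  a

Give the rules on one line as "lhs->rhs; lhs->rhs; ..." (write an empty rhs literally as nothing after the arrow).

aab->b; ab->a; bab->b; bb->

  | bbbba => bba => a
  | aabbbbab => bbbbab => bbab => ab => a
  | baaab => bab => b
  | bbabbaa => abbaa => abaa => aaa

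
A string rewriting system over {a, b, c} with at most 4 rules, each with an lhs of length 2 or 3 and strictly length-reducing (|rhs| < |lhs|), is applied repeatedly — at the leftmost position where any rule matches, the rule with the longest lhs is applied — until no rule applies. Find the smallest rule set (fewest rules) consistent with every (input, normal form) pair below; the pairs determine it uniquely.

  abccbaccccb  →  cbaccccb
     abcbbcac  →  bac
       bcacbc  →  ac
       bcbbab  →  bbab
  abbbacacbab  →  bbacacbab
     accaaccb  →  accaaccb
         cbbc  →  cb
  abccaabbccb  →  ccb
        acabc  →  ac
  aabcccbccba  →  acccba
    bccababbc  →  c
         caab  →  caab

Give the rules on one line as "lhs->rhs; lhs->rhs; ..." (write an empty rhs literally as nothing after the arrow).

abb->b; abc->; bc->

  | abccbaccccb => cbaccccb
  | abcbbcac => bbcac => bac
  | bcacbc => acbc => ac
  | bcbbab => bbab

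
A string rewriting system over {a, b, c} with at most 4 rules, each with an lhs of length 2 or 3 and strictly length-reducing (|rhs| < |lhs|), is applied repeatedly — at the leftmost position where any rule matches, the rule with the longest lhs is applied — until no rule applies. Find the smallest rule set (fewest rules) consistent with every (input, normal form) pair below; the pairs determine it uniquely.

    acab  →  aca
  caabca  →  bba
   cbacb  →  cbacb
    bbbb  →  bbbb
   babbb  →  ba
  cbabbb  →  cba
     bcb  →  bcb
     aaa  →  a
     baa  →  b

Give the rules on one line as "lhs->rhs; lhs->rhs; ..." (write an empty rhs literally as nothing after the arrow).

aa->; ab->a; cbc->bb

  | acab => aca
  | caabca => cbca => bba
  | cbacb
  | bbbb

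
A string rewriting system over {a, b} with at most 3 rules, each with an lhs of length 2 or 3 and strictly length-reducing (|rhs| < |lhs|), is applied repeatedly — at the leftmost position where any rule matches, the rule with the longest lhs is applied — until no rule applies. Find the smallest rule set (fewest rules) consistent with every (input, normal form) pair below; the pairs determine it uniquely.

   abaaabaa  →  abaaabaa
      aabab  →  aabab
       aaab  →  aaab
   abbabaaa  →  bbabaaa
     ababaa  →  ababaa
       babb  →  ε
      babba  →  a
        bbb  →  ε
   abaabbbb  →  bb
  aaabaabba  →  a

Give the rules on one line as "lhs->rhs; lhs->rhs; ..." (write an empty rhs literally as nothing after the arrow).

  | abaaabaa
  | aabab
  | aaab
  | abbabaaa => bbabaaa

abb->bb; bbb->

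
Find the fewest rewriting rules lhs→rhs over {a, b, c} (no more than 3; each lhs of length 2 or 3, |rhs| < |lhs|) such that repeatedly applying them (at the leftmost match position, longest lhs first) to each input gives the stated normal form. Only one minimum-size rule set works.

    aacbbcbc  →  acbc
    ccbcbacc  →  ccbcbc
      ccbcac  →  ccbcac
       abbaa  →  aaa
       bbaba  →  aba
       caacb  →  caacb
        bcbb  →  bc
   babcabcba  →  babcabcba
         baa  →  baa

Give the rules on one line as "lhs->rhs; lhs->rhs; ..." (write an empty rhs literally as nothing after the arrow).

acc->c; bb->

  | aacbbcbc => aaccbc => acbc
  | ccbcbacc => ccbcbc
  | ccbcac
  | abbaa => aaa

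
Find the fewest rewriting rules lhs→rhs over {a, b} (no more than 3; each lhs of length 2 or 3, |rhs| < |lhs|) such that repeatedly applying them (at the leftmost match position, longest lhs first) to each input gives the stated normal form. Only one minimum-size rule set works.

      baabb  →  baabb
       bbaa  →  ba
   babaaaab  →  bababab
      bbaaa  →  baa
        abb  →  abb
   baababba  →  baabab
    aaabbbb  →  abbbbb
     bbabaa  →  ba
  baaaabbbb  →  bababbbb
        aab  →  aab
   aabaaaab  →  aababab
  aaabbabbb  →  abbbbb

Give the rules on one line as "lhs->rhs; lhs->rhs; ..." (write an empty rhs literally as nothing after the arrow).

aaa->ab; bba->b

  | baabb
  | bbaa => ba
  | babaaaab => bababab
  | bbaaa => baa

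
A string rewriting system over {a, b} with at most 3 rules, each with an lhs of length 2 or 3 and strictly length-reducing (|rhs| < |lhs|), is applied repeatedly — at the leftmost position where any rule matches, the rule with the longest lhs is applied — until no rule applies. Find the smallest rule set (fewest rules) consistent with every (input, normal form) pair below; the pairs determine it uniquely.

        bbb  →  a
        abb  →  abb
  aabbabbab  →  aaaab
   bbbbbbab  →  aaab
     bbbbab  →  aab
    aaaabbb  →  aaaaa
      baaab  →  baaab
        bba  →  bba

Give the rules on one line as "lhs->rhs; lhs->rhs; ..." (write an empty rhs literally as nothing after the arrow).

bab->ab; bbb->a

  | bbb => a
  | abb
  | aabbabbab => aababbab => aaabbab => aaabab => aaaab
  | bbbbbbab => abbbab => aaab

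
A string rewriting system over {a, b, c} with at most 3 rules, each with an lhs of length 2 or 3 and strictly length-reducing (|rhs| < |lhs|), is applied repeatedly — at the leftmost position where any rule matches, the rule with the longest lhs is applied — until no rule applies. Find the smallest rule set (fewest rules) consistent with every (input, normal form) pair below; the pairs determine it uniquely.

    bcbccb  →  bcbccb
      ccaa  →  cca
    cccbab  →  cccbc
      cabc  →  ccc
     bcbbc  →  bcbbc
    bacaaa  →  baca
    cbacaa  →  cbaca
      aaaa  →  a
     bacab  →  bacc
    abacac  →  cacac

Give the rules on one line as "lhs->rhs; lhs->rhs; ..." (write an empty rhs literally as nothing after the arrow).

  | bcbccb
  | ccaa => cca
  | cccbab => cccbc
  | cabc => ccc

aa->a; ab->c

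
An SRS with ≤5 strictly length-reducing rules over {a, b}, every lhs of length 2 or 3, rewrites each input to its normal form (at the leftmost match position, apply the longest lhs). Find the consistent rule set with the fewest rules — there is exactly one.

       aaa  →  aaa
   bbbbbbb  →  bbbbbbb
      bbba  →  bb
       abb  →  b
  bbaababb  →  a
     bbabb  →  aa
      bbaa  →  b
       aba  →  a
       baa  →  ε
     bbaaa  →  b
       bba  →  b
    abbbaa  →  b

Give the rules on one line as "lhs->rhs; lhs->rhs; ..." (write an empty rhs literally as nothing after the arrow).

  | aaa
  | bbbbbbb
  | bbba => bb
  | abb => b

ab->; ba->; baa->ba; bab->aa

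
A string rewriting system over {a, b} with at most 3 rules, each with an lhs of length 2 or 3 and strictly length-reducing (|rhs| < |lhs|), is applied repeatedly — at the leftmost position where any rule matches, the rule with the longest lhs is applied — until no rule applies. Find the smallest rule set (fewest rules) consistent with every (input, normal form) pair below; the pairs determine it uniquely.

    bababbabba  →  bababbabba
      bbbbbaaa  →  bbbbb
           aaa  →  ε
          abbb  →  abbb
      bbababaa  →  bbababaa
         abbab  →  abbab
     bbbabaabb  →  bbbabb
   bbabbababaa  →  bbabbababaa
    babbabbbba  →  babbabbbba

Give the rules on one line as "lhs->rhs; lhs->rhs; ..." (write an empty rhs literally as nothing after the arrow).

aaa->; aab->

  | bababbabba
  | bbbbbaaa => bbbbb
  | aaa => ε
  | abbb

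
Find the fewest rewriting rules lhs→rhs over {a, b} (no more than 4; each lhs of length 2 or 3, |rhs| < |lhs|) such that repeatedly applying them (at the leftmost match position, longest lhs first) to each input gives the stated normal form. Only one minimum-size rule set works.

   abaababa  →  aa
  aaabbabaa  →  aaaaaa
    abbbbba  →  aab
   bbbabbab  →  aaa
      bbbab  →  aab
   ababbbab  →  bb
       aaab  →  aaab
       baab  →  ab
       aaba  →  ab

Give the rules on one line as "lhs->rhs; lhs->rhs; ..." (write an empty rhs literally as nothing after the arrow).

  | abaababa => bababa => bbaba => bbba => aa
  | aaabbabaa => aaabbbaa => aaaaaa
  | abbbbba => aabba => aab
  | bbbabbab => aabbab => aabbb => aaa

aba->b; ba->; bab->bb; bbb->a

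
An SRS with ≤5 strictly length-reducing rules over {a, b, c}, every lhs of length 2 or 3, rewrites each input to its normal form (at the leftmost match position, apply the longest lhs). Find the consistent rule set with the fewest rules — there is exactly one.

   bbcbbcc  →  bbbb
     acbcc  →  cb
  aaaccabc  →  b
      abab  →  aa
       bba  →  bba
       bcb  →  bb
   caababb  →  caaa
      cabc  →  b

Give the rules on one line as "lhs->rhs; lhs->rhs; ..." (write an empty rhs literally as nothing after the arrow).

ab->a; ac->c; bc->b; cc->b

  | bbcbbcc => bbbbcc => bbbbc => bbbb
  | acbcc => cbcc => cbc => cb
  | aaaccabc => aaccabc => accabc => ccabc => babc => bac => bc => b
  | abab => aab => aa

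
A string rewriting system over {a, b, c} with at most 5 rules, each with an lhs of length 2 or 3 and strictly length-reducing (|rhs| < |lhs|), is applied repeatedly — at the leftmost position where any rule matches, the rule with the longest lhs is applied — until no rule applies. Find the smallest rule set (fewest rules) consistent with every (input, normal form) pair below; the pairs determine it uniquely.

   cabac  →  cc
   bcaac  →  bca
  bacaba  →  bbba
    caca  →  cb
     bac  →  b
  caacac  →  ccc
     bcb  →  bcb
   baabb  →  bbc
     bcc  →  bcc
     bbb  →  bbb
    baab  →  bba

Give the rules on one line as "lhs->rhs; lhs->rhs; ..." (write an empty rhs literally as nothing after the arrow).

  | cabac => ccac => cc
  | bcaac => bca
  | bacaba => bbba
  | caca => cb

aab->ba; ab->c; ac->; aca->b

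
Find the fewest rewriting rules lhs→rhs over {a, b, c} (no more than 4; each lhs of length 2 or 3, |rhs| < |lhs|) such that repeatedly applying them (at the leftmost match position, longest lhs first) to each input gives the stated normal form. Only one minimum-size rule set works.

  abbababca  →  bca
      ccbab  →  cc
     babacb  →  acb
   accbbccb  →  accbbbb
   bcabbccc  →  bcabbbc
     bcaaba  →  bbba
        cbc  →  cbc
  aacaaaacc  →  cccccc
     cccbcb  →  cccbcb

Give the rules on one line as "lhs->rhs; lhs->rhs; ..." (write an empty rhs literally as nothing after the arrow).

  | abbababca => ababca => bca
  | ccbab => cc
  | babacb => acb
  | accbbccb => accbbbb

aa->c; aba->; bab->; bcc->bb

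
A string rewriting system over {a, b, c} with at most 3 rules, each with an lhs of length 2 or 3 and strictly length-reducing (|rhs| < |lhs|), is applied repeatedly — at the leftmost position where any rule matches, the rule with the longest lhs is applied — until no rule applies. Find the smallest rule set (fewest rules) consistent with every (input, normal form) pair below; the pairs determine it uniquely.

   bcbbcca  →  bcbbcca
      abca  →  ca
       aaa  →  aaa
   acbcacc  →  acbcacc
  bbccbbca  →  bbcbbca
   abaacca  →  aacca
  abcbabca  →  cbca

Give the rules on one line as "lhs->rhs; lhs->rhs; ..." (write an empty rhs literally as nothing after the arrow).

  | bcbbcca
  | abca => ca
  | aaa
  | acbcacc

ab->; ccb->cb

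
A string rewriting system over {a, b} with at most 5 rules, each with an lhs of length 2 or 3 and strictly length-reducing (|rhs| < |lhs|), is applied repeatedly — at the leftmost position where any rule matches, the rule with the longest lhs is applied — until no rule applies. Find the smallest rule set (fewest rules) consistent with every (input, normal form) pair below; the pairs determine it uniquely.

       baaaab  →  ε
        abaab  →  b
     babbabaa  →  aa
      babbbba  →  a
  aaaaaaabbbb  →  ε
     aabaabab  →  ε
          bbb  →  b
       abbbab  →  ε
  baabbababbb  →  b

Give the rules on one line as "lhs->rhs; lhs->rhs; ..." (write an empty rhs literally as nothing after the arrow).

aaa->aa; aab->b; ab->; bb->

  | baaaab => baaab => baab => bb => ε
  | abaab => aab => b
  | babbabaa => bbabaa => abaa => aa
  | babbbba => bbbba => bba => a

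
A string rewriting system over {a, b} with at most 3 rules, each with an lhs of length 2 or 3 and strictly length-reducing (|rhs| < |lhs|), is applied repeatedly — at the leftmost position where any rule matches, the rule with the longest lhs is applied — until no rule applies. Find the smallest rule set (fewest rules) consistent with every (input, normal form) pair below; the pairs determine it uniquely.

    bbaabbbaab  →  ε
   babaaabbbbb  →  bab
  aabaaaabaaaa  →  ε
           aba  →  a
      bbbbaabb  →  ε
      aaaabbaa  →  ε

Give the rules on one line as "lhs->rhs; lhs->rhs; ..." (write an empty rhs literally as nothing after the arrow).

aa->; aba->a; bb->

  | bbaabbbaab => aabbbaab => bbbaab => baab => bb => ε
  | babaaabbbbb => baaabbbbb => babbbbb => babbb => bab
  | aabaaaabaaaa => baaaabaaaa => baabaaaa => bbaaaa => aaaa => aa => ε
  | aba => a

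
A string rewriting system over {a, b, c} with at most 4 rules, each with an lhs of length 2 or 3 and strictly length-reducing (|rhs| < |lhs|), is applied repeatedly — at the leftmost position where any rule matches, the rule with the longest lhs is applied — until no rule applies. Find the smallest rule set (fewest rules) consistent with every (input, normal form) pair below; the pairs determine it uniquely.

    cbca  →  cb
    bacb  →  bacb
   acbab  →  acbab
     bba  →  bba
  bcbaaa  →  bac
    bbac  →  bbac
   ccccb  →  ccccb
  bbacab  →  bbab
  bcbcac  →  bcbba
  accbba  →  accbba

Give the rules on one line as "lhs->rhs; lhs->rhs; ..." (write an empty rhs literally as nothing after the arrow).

  | cbca => cb
  | bacb
  | acbab
  | bba

baa->ac; ca->; cac->ba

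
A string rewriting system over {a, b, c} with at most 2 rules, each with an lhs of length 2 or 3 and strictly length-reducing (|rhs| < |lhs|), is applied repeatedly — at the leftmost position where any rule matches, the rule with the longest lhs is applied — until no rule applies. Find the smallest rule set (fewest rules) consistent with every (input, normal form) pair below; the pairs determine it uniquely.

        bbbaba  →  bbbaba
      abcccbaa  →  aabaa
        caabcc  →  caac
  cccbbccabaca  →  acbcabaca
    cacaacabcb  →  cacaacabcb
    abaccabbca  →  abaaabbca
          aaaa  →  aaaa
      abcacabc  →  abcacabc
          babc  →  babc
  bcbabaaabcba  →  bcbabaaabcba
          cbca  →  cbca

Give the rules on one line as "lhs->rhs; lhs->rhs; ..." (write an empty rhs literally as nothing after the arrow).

bcc->c; cc->a

  | bbbaba
  | abcccbaa => accbaa => aabaa
  | caabcc => caac
  | cccbbccabaca => acbbccabaca => acbcabaca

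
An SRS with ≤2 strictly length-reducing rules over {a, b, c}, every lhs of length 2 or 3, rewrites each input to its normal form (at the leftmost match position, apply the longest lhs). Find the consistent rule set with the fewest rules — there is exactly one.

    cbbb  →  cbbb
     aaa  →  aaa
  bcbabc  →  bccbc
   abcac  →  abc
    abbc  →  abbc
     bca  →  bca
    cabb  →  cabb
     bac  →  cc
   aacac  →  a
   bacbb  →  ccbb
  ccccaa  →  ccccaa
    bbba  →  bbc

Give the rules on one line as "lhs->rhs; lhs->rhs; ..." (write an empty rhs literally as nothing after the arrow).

ac->; ba->c

  | cbbb
  | aaa
  | bcbabc => bccbc
  | abcac => abc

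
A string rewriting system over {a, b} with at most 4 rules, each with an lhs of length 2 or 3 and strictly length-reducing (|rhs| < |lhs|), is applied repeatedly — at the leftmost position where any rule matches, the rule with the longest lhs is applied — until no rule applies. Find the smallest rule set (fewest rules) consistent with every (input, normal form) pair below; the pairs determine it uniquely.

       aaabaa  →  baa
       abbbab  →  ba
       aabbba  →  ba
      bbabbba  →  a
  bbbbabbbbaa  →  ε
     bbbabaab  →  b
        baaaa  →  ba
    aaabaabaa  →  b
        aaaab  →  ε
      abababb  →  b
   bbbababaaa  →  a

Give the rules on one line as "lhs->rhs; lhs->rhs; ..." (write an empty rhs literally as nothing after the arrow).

aaa->; ab->; bab->a; bbb->a

  | aaabaa => baa
  | abbbab => bbab => ba
  | aabbba => abba => ba
  | bbabbba => babba => aba => a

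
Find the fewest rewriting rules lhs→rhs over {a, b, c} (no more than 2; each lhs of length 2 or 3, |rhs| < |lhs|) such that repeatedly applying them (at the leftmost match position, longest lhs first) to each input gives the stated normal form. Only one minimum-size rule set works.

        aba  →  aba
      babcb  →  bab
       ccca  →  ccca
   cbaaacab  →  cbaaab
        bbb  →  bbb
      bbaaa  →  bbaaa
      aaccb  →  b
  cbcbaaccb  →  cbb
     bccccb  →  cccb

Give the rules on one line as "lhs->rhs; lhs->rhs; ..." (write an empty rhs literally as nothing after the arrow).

ac->; bc->

  | aba
  | babcb => bab
  | ccca
  | cbaaacab => cbaaab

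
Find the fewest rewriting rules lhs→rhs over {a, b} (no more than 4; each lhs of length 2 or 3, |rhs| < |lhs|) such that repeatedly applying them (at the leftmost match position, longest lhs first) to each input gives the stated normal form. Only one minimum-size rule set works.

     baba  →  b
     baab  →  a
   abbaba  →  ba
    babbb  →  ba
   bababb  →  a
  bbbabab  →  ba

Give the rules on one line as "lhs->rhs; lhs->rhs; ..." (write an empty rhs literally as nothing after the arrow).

  | baba => baa => b
  | baab => bb => a
  | abbaba => ababa => aaba => ba
  | babbb => babb => bab => ba

aa->; ab->a; bb->a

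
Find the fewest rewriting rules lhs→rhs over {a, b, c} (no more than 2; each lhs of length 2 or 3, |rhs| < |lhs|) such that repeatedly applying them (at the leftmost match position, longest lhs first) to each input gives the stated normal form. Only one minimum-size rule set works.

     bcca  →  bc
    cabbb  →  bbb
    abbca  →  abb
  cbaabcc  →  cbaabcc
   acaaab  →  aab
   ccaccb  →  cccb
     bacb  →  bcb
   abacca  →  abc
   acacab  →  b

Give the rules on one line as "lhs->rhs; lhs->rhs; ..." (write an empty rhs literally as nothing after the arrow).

  | bcca => bc
  | cabbb => bbb
  | abbca => abb
  | cbaabcc

ac->c; ca->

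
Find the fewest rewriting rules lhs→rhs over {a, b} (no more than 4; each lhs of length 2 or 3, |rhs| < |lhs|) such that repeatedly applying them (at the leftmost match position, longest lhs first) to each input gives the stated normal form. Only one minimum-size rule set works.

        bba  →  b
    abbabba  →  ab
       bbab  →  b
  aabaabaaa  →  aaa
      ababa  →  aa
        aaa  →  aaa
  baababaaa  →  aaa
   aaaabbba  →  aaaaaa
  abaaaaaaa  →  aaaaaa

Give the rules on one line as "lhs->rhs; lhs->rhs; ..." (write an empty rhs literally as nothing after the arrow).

ba->; baa->; bab->; bbb->a

  | bba => b
  | abbabba => abba => ab
  | bbab => b
  | aabaabaaa => aabaaa => aaa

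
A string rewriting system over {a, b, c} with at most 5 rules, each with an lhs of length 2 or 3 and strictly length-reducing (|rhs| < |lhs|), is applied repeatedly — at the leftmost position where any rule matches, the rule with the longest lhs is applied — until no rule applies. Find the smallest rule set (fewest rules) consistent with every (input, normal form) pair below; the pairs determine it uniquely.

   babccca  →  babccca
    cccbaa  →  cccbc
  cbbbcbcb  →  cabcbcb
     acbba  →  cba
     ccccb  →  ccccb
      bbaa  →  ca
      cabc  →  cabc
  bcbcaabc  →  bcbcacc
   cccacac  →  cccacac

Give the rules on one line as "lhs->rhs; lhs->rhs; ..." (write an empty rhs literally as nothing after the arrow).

aa->c; aab->ac; acb->c; bb->a

  | babccca
  | cccbaa => cccbc
  | cbbbcbcb => cabcbcb
  | acbba => cba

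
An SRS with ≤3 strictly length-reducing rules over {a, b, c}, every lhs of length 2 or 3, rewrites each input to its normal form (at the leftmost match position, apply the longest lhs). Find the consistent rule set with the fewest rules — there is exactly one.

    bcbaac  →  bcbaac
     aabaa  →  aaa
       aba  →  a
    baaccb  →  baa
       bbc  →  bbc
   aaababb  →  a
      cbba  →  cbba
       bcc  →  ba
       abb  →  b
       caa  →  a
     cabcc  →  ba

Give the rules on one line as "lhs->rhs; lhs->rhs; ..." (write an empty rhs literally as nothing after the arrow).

  | bcbaac
  | aabaa => aaa
  | aba => a
  | baaccb => baaab => baa

ab->; ca->; cc->a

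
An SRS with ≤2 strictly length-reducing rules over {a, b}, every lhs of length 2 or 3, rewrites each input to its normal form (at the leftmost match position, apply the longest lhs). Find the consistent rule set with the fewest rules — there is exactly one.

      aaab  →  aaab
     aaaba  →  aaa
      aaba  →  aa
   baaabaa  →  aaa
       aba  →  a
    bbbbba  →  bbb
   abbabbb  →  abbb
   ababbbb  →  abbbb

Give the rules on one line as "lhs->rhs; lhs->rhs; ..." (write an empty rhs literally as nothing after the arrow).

  | aaab
  | aaaba => aaa
  | aaba => aa
  | baaabaa => aabaa => aaa

ba->; bba->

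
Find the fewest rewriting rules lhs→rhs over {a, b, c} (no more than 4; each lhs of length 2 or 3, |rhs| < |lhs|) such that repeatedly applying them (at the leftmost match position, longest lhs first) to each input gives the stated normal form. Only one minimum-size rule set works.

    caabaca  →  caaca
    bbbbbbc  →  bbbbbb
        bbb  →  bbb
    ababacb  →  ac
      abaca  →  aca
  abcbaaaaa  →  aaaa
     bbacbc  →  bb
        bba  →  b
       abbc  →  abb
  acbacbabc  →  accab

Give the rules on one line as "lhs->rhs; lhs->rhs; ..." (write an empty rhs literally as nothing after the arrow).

ba->; bc->b; cac->cc; cb->c

  | caabaca => caaca
  | bbbbbbc => bbbbbb
  | bbb
  | ababacb => abacb => acb => ac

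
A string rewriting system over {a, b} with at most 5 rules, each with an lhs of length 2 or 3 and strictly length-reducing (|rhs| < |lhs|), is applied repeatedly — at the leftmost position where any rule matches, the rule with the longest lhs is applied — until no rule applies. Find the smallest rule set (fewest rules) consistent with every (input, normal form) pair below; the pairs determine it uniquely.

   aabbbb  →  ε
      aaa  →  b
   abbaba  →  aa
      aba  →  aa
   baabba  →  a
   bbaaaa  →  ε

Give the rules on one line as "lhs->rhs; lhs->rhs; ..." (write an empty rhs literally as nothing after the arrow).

aaa->b; abb->; ba->a; baa->

  | aabbbb => abb => ε
  | aaa => b
  | abbaba => aba => aa
  | aba => aa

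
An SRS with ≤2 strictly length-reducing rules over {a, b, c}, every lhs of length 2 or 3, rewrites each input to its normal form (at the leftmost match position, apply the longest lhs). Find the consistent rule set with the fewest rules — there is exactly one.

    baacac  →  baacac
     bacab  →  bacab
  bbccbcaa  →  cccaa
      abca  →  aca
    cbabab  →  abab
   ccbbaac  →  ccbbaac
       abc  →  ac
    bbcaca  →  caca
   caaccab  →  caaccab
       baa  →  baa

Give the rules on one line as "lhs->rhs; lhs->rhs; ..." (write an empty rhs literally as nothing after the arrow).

bc->c; cba->a

  | baacac
  | bacab
  | bbccbcaa => bccbcaa => ccbcaa => cccaa
  | abca => aca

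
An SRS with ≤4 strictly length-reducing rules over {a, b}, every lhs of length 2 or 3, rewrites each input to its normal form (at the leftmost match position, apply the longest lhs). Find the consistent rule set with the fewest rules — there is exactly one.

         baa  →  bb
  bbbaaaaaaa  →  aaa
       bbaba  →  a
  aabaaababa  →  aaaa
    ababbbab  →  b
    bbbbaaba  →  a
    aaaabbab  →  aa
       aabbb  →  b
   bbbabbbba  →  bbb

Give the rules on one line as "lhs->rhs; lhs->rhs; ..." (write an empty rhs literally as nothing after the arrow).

ab->; ba->a; baa->bb; bba->

  | baa => bb
  | bbbaaaaaaa => baaaaaa => bbaaaa => aaa
  | bbaba => ba => a
  | aabaaababa => aaaababa => aaaaba => aaaa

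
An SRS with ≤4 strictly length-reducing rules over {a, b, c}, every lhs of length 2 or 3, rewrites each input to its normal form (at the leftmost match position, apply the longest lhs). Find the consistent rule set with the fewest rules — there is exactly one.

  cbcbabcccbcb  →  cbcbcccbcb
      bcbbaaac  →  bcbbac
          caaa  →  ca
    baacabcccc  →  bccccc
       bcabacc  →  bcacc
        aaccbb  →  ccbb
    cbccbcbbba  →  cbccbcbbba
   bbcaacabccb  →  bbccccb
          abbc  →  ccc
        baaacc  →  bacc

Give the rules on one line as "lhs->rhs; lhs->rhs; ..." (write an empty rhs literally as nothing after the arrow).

  | cbcbabcccbcb => cbcbcccbcb
  | bcbbaaac => bcbbac
  | caaa => ca
  | baacabcccc => bcabcccc => bccccc

aa->; ab->; abb->cc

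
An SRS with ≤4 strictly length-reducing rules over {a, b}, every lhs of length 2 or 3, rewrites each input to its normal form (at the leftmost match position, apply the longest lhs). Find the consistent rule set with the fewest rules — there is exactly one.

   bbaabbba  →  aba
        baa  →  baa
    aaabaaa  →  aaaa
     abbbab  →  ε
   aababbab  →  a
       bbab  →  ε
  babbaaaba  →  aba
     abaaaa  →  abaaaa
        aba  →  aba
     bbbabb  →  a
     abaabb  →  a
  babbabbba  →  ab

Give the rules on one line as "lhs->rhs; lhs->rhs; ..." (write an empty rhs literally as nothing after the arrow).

aab->; bab->ab; bb->; bba->b

  | bbaabbba => babbba => abbba => aba
  | baa
  | aaabaaa => aaaa
  | abbbab => abab => aab => ε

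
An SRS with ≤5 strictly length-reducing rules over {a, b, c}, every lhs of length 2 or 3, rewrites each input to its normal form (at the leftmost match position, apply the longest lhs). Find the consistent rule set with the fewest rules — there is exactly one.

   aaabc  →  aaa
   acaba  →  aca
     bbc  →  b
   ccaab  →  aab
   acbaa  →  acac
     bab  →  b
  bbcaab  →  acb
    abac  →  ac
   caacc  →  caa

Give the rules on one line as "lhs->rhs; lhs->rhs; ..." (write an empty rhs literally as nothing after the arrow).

  | aaabc => aaa
  | acaba => aca
  | bbc => b
  | ccaab => aab

ba->; baa->ac; bc->; cc->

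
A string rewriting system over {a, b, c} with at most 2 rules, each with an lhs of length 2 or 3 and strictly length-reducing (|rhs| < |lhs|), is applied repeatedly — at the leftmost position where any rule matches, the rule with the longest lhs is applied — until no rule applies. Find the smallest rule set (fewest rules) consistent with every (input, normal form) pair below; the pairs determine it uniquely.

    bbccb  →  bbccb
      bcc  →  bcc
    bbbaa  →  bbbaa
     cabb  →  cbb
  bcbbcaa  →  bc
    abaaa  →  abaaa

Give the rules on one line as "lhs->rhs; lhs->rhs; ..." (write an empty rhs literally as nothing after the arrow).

  | bbccb
  | bcc
  | bbbaa
  | cabb => cbb

bcb->; ca->c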